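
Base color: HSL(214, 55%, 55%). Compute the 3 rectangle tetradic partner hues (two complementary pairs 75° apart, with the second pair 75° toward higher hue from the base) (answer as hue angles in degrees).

A rectangular tetradic uses two complementary pairs 75° apart: offsets 0°, 75°, 180°, 255°.
214 + 75 = 289°
214 + 180 = 394 → 394 − 360 = 34°
214 + 255 = 469 → 469 − 360 = 109°

289°, 34°, 109°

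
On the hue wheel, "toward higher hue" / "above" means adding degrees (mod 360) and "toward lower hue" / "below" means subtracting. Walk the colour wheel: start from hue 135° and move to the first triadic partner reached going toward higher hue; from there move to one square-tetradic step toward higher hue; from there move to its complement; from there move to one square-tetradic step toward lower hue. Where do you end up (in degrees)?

+120° (triadic ↑): 135 + 120 = 255°
+90° (square ↑): 255 + 90 = 345°
+180° (complement): 345 + 180 = 525 → 525 − 360 = 165°
−90° (square ↓): 165 − 90 = 75°

75°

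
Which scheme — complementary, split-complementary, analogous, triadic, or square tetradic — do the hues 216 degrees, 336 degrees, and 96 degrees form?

Sort the hues: 96°, 216°, 336°.
Successive gaps around the wheel: 120°, 120°, 120°.
Three hues equally spaced 120° apart form a triad.

triadic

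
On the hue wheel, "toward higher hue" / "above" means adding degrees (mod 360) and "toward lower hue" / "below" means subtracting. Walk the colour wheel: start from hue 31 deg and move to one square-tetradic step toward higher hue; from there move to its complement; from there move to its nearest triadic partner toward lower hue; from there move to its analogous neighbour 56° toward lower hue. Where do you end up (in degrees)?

31 + 90 = 121°   (square ↑)
121 + 180 = 301°   (complement)
301 − 120 = 181°   (triadic ↓)
181 − 56 = 125°   (analog 56° ↓)

125°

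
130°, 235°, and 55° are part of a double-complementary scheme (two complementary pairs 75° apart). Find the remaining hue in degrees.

310°

A rectangular tetradic uses two complementary pairs 75° apart: offsets 0°, 75°, 180°, 255°.
Among {55°, 130°, 235°}, 55° and 235° are a 180° pair.
The remaining hue 130° needs its own complement: 130 + 180 = 310°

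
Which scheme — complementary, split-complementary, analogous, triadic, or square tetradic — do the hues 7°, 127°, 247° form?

Sort the hues: 7°, 127°, 247°.
Successive gaps around the wheel: 120°, 120°, 120°.
Three hues equally spaced 120° apart form a triad.

triadic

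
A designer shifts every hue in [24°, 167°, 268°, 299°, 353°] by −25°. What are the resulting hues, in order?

359°, 142°, 243°, 274°, 328°

24 − 25 = -1 → -1 + 360 = 359°
167 − 25 = 142°
268 − 25 = 243°
299 − 25 = 274°
353 − 25 = 328°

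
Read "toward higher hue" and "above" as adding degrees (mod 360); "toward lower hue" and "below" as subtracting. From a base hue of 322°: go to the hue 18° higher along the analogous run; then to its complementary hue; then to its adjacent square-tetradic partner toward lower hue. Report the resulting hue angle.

+18° (analog 18° ↑): 322 + 18 = 340°
+180° (complement): 340 + 180 = 520 → 520 − 360 = 160°
−90° (square ↓): 160 − 90 = 70°

70°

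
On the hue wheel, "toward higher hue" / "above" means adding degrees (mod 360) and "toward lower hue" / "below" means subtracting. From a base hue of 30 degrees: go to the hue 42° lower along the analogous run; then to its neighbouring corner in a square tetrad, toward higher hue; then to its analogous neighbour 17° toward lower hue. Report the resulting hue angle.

61°

analog 42° ↓ −42°: 30 − 42 = -12 → -12 + 360 = 348°
square ↑ +90°: 348 + 90 = 438 → 438 − 360 = 78°
analog 17° ↓ −17°: 78 − 17 = 61°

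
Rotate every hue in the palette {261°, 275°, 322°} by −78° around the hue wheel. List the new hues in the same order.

261 − 78 = 183°
275 − 78 = 197°
322 − 78 = 244°

183°, 197°, 244°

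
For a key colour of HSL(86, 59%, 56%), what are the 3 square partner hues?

176°, 266°, 356°

A square tetradic scheme places four hues every 90°.
86 + 90 = 176°
86 + 180 = 266°
86 + 270 = 356°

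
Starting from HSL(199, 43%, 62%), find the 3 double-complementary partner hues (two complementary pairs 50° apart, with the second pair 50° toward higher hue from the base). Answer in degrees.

A rectangular tetradic uses two complementary pairs 50° apart: offsets 0°, 50°, 180°, 230°.
199 + 50 = 249°
199 + 180 = 379 → 379 − 360 = 19°
199 + 230 = 429 → 429 − 360 = 69°

249°, 19°, 69°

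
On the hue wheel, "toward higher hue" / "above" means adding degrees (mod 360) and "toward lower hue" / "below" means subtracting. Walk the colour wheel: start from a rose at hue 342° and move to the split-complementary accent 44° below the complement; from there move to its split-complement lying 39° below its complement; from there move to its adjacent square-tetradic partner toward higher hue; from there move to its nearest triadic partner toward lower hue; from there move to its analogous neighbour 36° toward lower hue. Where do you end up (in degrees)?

193°

342 + 136 = 478 → 478 − 360 = 118°   (split-comp 44° ↓)
118 + 141 = 259°   (split-comp 39° ↓)
259 + 90 = 349°   (square ↑)
349 − 120 = 229°   (triadic ↓)
229 − 36 = 193°   (analog 36° ↓)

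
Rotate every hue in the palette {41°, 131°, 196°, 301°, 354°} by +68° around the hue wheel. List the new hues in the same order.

109°, 199°, 264°, 9°, 62°

41 + 68 = 109°
131 + 68 = 199°
196 + 68 = 264°
301 + 68 = 369 → 369 − 360 = 9°
354 + 68 = 422 → 422 − 360 = 62°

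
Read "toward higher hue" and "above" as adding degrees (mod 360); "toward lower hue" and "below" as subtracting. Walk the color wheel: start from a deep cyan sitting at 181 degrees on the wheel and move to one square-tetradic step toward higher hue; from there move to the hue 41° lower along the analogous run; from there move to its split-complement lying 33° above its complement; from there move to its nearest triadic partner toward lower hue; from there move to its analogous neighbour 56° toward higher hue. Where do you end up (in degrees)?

square ↑ +90°: 181 + 90 = 271°
analog 41° ↓ −41°: 271 − 41 = 230°
split-comp 33° ↑ +213°: 230 + 213 = 443 → 443 − 360 = 83°
triadic ↓ −120°: 83 − 120 = -37 → -37 + 360 = 323°
analog 56° ↑ +56°: 323 + 56 = 379 → 379 − 360 = 19°

19°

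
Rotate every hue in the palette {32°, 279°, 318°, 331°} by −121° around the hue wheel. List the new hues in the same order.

271°, 158°, 197°, 210°

32 − 121 = -89 → -89 + 360 = 271°
279 − 121 = 158°
318 − 121 = 197°
331 − 121 = 210°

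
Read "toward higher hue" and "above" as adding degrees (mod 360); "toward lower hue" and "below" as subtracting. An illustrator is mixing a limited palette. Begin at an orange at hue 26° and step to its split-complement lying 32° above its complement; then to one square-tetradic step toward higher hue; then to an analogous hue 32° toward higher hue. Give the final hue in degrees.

0°

split-comp 32° ↑ +212°: 26 + 212 = 238°
square ↑ +90°: 238 + 90 = 328°
analog 32° ↑ +32°: 328 + 32 = 360 → 360 − 360 = 0°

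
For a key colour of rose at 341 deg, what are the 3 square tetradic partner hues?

71°, 161° and 251°

A square tetradic scheme places four hues every 90°.
341 + 90 = 431 → 431 − 360 = 71°
341 + 180 = 521 → 521 − 360 = 161°
341 + 270 = 611 → 611 − 360 = 251°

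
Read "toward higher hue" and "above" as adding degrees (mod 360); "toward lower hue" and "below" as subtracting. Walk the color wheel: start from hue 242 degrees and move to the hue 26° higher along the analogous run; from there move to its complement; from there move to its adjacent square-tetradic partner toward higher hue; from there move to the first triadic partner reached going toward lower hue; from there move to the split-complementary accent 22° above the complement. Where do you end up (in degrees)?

260°

242 + 26 = 268°   (analog 26° ↑)
268 + 180 = 448 → 448 − 360 = 88°   (complement)
88 + 90 = 178°   (square ↑)
178 − 120 = 58°   (triadic ↓)
58 + 202 = 260°   (split-comp 22° ↑)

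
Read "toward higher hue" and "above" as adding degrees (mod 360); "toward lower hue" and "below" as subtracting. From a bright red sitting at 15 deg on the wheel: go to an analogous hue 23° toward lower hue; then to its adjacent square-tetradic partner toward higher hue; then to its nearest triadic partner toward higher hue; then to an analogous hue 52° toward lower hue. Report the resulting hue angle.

150°

−23° (analog 23° ↓): 15 − 23 = -8 → -8 + 360 = 352°
+90° (square ↑): 352 + 90 = 442 → 442 − 360 = 82°
+120° (triadic ↑): 82 + 120 = 202°
−52° (analog 52° ↓): 202 − 52 = 150°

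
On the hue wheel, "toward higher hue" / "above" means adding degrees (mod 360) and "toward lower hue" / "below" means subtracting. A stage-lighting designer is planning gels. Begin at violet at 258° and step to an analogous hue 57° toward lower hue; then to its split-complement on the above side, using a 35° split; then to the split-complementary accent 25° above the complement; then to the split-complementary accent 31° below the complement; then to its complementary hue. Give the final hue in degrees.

analog 57° ↓ −57°: 258 − 57 = 201°
split-comp 35° ↑ +215°: 201 + 215 = 416 → 416 − 360 = 56°
split-comp 25° ↑ +205°: 56 + 205 = 261°
split-comp 31° ↓ +149°: 261 + 149 = 410 → 410 − 360 = 50°
complement +180°: 50 + 180 = 230°

230°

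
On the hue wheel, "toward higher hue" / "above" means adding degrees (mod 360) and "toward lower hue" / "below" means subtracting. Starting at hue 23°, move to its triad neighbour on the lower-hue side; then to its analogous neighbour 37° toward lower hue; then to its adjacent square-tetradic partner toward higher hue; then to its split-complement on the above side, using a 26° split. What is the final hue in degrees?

162°

23 − 120 = -97 → -97 + 360 = 263°   (triadic ↓)
263 − 37 = 226°   (analog 37° ↓)
226 + 90 = 316°   (square ↑)
316 + 206 = 522 → 522 − 360 = 162°   (split-comp 26° ↑)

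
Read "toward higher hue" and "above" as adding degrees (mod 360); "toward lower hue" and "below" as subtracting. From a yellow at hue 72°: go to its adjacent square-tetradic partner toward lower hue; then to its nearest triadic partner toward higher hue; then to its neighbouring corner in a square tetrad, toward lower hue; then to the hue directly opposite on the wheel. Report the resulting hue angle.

−90° (square ↓): 72 − 90 = -18 → -18 + 360 = 342°
+120° (triadic ↑): 342 + 120 = 462 → 462 − 360 = 102°
−90° (square ↓): 102 − 90 = 12°
+180° (complement): 12 + 180 = 192°

192°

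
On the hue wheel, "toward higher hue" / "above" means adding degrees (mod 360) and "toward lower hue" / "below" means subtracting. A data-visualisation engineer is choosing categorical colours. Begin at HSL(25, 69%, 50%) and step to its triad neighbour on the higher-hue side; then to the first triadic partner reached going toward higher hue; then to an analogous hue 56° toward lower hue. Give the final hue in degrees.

+120° (triadic ↑): 25 + 120 = 145°
+120° (triadic ↑): 145 + 120 = 265°
−56° (analog 56° ↓): 265 − 56 = 209°

209°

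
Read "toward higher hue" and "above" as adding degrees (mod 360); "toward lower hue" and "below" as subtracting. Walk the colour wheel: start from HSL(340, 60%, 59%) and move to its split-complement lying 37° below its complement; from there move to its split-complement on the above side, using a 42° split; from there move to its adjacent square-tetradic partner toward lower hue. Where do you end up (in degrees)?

255°

split-comp 37° ↓ +143°: 340 + 143 = 483 → 483 − 360 = 123°
split-comp 42° ↑ +222°: 123 + 222 = 345°
square ↓ −90°: 345 − 90 = 255°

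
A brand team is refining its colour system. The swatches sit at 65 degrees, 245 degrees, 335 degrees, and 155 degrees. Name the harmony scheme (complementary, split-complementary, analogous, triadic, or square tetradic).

Sort the hues: 65°, 155°, 245°, 335°.
Successive gaps around the wheel: 90°, 90°, 90°, 90°.
Four hues every 90° form a square tetradic scheme.

square tetradic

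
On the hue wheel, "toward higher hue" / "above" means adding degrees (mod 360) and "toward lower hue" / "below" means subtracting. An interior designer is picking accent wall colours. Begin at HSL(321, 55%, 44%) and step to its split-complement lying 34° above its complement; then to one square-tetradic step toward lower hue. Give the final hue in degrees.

+214° (split-comp 34° ↑): 321 + 214 = 535 → 535 − 360 = 175°
−90° (square ↓): 175 − 90 = 85°

85°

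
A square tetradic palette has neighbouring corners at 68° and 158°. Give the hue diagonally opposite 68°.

248°

A square tetradic scheme places four hues 90° apart; opposite corners are 180° apart.
68 + 180 = 248°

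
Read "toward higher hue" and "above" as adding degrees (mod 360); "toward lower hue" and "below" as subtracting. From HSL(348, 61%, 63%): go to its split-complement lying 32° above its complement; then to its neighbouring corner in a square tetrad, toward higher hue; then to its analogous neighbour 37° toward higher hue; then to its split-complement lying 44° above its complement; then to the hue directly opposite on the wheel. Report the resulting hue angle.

348 + 212 = 560 → 560 − 360 = 200°   (split-comp 32° ↑)
200 + 90 = 290°   (square ↑)
290 + 37 = 327°   (analog 37° ↑)
327 + 224 = 551 → 551 − 360 = 191°   (split-comp 44° ↑)
191 + 180 = 371 → 371 − 360 = 11°   (complement)

11°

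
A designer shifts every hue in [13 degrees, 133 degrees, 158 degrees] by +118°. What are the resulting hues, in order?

13 + 118 = 131°
133 + 118 = 251°
158 + 118 = 276°

131°, 251°, 276°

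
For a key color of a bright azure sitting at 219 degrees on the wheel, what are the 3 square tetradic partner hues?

A square tetradic scheme places four hues every 90°.
219 + 90 = 309°
219 + 180 = 399 → 399 − 360 = 39°
219 + 270 = 489 → 489 − 360 = 129°

309°, 39° and 129°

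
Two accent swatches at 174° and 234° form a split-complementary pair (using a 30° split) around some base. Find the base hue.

24°

The accents sit 30° either side of the complement, so the complement is their short-arc midpoint on the wheel.
Short-arc midpoint of 174° and 234°: 204°.
Base is 180° from the complement: 204 − 180 = 24°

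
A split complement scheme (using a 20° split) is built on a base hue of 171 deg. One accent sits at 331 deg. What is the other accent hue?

Split-complementary hues sit 20° either side of the complement.
Complement of the base 171°: 171 + 180 = 351°
The given accent 331° is 20° one side of 351°; the other accent sits 20° the other side: 351 + 20 = 371 → 371 − 360 = 11°

11°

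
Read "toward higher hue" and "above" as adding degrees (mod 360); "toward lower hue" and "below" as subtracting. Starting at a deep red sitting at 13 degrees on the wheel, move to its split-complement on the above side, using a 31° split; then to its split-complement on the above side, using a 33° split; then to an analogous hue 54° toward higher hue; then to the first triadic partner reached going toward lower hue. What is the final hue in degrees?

split-comp 31° ↑ +211°: 13 + 211 = 224°
split-comp 33° ↑ +213°: 224 + 213 = 437 → 437 − 360 = 77°
analog 54° ↑ +54°: 77 + 54 = 131°
triadic ↓ −120°: 131 − 120 = 11°

11°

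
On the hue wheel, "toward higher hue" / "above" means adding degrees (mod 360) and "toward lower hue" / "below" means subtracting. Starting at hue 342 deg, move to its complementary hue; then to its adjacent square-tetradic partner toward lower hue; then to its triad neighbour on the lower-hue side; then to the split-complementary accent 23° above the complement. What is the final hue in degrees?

155°

complement +180°: 342 + 180 = 522 → 522 − 360 = 162°
square ↓ −90°: 162 − 90 = 72°
triadic ↓ −120°: 72 − 120 = -48 → -48 + 360 = 312°
split-comp 23° ↑ +203°: 312 + 203 = 515 → 515 − 360 = 155°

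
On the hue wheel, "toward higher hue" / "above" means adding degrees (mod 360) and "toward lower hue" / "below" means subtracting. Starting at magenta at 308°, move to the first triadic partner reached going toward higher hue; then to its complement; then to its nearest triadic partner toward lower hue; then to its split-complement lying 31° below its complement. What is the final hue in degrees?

triadic ↑ +120°: 308 + 120 = 428 → 428 − 360 = 68°
complement +180°: 68 + 180 = 248°
triadic ↓ −120°: 248 − 120 = 128°
split-comp 31° ↓ +149°: 128 + 149 = 277°

277°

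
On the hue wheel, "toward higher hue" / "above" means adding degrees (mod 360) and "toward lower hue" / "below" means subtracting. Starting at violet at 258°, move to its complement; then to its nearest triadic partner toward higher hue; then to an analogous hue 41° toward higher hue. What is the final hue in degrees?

complement +180°: 258 + 180 = 438 → 438 − 360 = 78°
triadic ↑ +120°: 78 + 120 = 198°
analog 41° ↑ +41°: 198 + 41 = 239°

239°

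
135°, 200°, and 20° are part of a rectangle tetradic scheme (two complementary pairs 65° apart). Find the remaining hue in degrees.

315°

A rectangular tetradic uses two complementary pairs 65° apart: offsets 0°, 65°, 180°, 245°.
Among {20°, 135°, 200°}, 20° and 200° are a 180° pair.
The remaining hue 135° needs its own complement: 135 + 180 = 315°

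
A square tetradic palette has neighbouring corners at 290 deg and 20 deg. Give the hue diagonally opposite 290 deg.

110°

A square tetradic scheme places four hues 90° apart; opposite corners are 180° apart.
290 + 180 = 470 → 470 − 360 = 110°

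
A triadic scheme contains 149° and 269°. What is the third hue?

A triad spaces three hues 120° apart.
The full set is {29°, 149°, 269°}.

29°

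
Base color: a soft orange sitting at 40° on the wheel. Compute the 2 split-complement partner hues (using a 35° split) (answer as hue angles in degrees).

185° and 255°

Split-complementary hues sit 35° either side of the complement.
Complement of 40°: 40 + 180 = 220°
220 − 35 = 185°
220 + 35 = 255°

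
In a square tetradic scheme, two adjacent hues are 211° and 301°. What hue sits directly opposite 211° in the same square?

31°

A square tetradic scheme places four hues 90° apart; opposite corners are 180° apart.
211 + 180 = 391 → 391 − 360 = 31°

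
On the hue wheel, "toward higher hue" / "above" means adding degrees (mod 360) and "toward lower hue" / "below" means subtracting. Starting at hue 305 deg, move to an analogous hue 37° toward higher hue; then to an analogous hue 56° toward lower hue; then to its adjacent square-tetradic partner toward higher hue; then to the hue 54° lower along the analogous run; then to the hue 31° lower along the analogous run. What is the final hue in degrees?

291°

+37° (analog 37° ↑): 305 + 37 = 342°
−56° (analog 56° ↓): 342 − 56 = 286°
+90° (square ↑): 286 + 90 = 376 → 376 − 360 = 16°
−54° (analog 54° ↓): 16 − 54 = -38 → -38 + 360 = 322°
−31° (analog 31° ↓): 322 − 31 = 291°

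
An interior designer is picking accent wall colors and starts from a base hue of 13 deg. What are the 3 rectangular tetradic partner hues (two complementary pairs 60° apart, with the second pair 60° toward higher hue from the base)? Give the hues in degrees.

73°, 193° and 253°

A rectangular tetradic uses two complementary pairs 60° apart: offsets 0°, 60°, 180°, 240°.
13 + 60 = 73°
13 + 180 = 193°
13 + 240 = 253°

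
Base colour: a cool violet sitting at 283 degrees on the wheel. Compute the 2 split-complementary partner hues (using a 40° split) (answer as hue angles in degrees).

Complement of 283 degrees: 283 + 180 = 463 → 463 − 360 = 103°
103 − 40 = 63°
103 + 40 = 143°

63° and 143°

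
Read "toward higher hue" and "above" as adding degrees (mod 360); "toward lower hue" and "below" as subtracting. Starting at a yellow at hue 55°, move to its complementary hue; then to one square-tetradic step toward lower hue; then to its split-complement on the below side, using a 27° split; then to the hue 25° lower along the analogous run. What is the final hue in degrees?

+180° (complement): 55 + 180 = 235°
−90° (square ↓): 235 − 90 = 145°
+153° (split-comp 27° ↓): 145 + 153 = 298°
−25° (analog 25° ↓): 298 − 25 = 273°

273°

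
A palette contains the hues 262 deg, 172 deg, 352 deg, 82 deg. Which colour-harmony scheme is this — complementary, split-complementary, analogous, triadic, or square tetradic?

Sort the hues: 82°, 172°, 262°, 352°.
Successive gaps around the wheel: 90°, 90°, 90°, 90°.
Four hues every 90° form a square tetradic scheme.

square tetradic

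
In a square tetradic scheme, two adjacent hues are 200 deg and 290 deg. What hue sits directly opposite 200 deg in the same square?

A square tetradic scheme places four hues 90° apart; opposite corners are 180° apart.
200 + 180 = 380 → 380 − 360 = 20°

20°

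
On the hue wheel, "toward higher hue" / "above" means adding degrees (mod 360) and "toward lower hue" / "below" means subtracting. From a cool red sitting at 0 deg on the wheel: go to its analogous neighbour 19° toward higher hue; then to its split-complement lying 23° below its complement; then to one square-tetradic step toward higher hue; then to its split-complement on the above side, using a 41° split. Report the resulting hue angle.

127°

+19° (analog 19° ↑): 0 + 19 = 19°
+157° (split-comp 23° ↓): 19 + 157 = 176°
+90° (square ↑): 176 + 90 = 266°
+221° (split-comp 41° ↑): 266 + 221 = 487 → 487 − 360 = 127°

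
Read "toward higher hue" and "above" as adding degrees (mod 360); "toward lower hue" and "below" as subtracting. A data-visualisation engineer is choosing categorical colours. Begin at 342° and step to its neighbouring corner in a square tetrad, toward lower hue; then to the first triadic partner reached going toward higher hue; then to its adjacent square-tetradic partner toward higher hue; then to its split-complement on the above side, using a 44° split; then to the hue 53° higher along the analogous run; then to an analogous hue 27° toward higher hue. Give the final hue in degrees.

−90° (square ↓): 342 − 90 = 252°
+120° (triadic ↑): 252 + 120 = 372 → 372 − 360 = 12°
+90° (square ↑): 12 + 90 = 102°
+224° (split-comp 44° ↑): 102 + 224 = 326°
+53° (analog 53° ↑): 326 + 53 = 379 → 379 − 360 = 19°
+27° (analog 27° ↑): 19 + 27 = 46°

46°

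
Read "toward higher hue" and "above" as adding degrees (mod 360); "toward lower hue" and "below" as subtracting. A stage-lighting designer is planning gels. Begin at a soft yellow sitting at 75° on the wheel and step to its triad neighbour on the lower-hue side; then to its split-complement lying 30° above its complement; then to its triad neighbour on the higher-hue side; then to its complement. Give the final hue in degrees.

75 − 120 = -45 → -45 + 360 = 315°   (triadic ↓)
315 + 210 = 525 → 525 − 360 = 165°   (split-comp 30° ↑)
165 + 120 = 285°   (triadic ↑)
285 + 180 = 465 → 465 − 360 = 105°   (complement)

105°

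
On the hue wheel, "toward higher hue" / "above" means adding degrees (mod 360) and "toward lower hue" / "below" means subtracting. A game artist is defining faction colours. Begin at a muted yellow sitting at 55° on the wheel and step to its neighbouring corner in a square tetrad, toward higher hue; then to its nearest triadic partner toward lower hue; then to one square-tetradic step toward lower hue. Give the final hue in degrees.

+90° (square ↑): 55 + 90 = 145°
−120° (triadic ↓): 145 − 120 = 25°
−90° (square ↓): 25 − 90 = -65 → -65 + 360 = 295°

295°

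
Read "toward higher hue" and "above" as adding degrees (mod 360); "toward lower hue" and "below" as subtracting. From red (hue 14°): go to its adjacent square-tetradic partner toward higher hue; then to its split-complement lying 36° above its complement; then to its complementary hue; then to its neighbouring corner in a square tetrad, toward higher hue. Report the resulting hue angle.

square ↑ +90°: 14 + 90 = 104°
split-comp 36° ↑ +216°: 104 + 216 = 320°
complement +180°: 320 + 180 = 500 → 500 − 360 = 140°
square ↑ +90°: 140 + 90 = 230°

230°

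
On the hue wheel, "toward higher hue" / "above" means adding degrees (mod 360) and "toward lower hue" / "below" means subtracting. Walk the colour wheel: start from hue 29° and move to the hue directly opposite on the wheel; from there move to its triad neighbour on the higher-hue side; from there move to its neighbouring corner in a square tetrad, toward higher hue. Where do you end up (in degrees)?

29 + 180 = 209°   (complement)
209 + 120 = 329°   (triadic ↑)
329 + 90 = 419 → 419 − 360 = 59°   (square ↑)

59°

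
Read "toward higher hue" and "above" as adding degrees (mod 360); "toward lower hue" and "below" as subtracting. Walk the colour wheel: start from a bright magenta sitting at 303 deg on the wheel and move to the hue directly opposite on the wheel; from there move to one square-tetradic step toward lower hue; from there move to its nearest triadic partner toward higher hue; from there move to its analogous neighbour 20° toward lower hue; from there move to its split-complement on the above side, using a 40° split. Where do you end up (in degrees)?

+180° (complement): 303 + 180 = 483 → 483 − 360 = 123°
−90° (square ↓): 123 − 90 = 33°
+120° (triadic ↑): 33 + 120 = 153°
−20° (analog 20° ↓): 153 − 20 = 133°
+220° (split-comp 40° ↑): 133 + 220 = 353°

353°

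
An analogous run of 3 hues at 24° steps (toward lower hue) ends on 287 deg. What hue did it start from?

2 steps of 24° (toward lower hue) give a net shift of −48°.
Start = end − shift: 287 + 48 = 335°

335°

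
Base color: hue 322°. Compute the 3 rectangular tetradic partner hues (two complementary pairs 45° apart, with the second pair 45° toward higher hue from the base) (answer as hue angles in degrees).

7°, 142° and 187°

A rectangular tetradic uses two complementary pairs 45° apart: offsets 0°, 45°, 180°, 225°.
322 + 45 = 367 → 367 − 360 = 7°
322 + 180 = 502 → 502 − 360 = 142°
322 + 225 = 547 → 547 − 360 = 187°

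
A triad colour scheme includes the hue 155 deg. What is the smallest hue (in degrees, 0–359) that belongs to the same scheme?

A triad places three hues 120° apart.
The full set through 155° is {35°, 155°, 275°}.

35°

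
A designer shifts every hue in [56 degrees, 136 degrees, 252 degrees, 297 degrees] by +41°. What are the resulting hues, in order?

97°, 177°, 293°, 338°

56 + 41 = 97°
136 + 41 = 177°
252 + 41 = 293°
297 + 41 = 338°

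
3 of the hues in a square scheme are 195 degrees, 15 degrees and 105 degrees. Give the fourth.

285°

A square tetradic scheme places four hues every 90°.
The full set through 15° is {15°, 105°, 195°, 285°}.
Given {15°, 105°, 195°}, the missing hue is 285°.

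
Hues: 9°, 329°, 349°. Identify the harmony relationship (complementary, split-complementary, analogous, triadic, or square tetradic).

analogous

Sort the hues: 9°, 329°, 349°.
Successive gaps around the wheel: 320°, 20°, 20°.
A run of hues at equal small steps (20°) with one large closing gap is an analogous group.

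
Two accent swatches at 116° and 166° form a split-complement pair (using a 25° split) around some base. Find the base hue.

321°

The accents sit 25° either side of the complement, so the complement is their short-arc midpoint on the wheel.
Short-arc midpoint of 116° and 166°: 141°.
Base is 180° from the complement: 141 − 180 = -39 → -39 + 360 = 321°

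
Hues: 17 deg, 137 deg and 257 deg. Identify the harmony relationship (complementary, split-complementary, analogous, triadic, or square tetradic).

Sort the hues: 17°, 137°, 257°.
Successive gaps around the wheel: 120°, 120°, 120°.
Three hues equally spaced 120° apart form a triad.

triadic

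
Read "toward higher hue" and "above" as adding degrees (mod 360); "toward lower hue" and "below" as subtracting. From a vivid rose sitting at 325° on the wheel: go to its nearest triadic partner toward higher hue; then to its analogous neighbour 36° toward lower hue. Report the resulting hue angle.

325 + 120 = 445 → 445 − 360 = 85°   (triadic ↑)
85 − 36 = 49°   (analog 36° ↓)

49°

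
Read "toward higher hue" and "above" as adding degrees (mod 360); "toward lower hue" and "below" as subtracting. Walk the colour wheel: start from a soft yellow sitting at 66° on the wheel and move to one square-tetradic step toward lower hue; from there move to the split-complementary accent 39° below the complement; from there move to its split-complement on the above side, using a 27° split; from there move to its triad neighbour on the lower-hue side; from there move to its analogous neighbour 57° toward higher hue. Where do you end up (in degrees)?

261°

66 − 90 = -24 → -24 + 360 = 336°   (square ↓)
336 + 141 = 477 → 477 − 360 = 117°   (split-comp 39° ↓)
117 + 207 = 324°   (split-comp 27° ↑)
324 − 120 = 204°   (triadic ↓)
204 + 57 = 261°   (analog 57° ↑)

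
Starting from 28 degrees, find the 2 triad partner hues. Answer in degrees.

148° and 268°

A triad places three hues 120° apart.
28 + 120 = 148°
28 + 240 = 268°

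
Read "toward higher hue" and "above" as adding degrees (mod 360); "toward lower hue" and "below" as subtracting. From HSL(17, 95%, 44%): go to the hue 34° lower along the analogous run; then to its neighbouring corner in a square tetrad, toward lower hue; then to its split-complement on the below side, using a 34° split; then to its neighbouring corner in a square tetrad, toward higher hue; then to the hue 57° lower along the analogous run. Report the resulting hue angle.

72°

17 − 34 = -17 → -17 + 360 = 343°   (analog 34° ↓)
343 − 90 = 253°   (square ↓)
253 + 146 = 399 → 399 − 360 = 39°   (split-comp 34° ↓)
39 + 90 = 129°   (square ↑)
129 − 57 = 72°   (analog 57° ↓)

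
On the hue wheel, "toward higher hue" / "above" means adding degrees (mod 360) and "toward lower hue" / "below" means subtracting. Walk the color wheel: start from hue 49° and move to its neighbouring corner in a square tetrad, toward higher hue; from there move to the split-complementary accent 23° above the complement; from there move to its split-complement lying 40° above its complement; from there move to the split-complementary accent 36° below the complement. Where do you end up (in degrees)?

+90° (square ↑): 49 + 90 = 139°
+203° (split-comp 23° ↑): 139 + 203 = 342°
+220° (split-comp 40° ↑): 342 + 220 = 562 → 562 − 360 = 202°
+144° (split-comp 36° ↓): 202 + 144 = 346°

346°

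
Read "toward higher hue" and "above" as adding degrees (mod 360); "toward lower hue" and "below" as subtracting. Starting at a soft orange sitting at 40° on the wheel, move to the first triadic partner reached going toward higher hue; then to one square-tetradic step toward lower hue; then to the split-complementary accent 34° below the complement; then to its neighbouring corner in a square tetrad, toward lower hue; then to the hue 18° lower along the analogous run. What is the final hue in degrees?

108°

+120° (triadic ↑): 40 + 120 = 160°
−90° (square ↓): 160 − 90 = 70°
+146° (split-comp 34° ↓): 70 + 146 = 216°
−90° (square ↓): 216 − 90 = 126°
−18° (analog 18° ↓): 126 − 18 = 108°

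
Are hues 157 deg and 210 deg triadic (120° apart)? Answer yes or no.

no

Angular distance: |157 − 210| = 53 = 53°.
Triadic (120° apart) requires 120°.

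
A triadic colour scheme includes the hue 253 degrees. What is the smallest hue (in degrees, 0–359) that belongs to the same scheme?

A triad places three hues 120° apart.
The full set through 253° is {13°, 133°, 253°}.

13°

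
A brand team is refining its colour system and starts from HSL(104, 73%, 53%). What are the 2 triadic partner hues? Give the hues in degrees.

A triad places three hues 120° apart.
104 + 120 = 224°
104 + 240 = 344°

224° and 344°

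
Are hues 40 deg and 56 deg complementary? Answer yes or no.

no

Angular distance: |40 − 56| = 16 = 16°.
Complementary requires 180°.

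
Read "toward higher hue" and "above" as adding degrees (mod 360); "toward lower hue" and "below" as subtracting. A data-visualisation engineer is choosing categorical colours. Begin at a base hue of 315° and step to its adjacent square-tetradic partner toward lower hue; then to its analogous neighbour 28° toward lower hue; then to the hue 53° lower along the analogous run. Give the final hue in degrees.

144°

square ↓ −90°: 315 − 90 = 225°
analog 28° ↓ −28°: 225 − 28 = 197°
analog 53° ↓ −53°: 197 − 53 = 144°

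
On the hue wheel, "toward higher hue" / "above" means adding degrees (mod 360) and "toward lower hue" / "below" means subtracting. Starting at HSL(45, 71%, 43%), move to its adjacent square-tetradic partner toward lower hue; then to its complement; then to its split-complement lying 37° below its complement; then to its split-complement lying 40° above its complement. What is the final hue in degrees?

45 − 90 = -45 → -45 + 360 = 315°   (square ↓)
315 + 180 = 495 → 495 − 360 = 135°   (complement)
135 + 143 = 278°   (split-comp 37° ↓)
278 + 220 = 498 → 498 − 360 = 138°   (split-comp 40° ↑)

138°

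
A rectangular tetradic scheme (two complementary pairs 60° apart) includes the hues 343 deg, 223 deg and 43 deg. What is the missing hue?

A rectangular tetradic uses two complementary pairs 60° apart: offsets 0°, 60°, 180°, 240°.
Among {43°, 223°, 343°}, 43° and 223° are a 180° pair.
The remaining hue 343° needs its own complement: 343 + 180 = 523 → 523 − 360 = 163°

163°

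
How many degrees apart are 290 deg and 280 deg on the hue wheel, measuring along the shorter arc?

|290 − 280| = 10.
10 ≤ 180, so the shorter arc is 10°.

10°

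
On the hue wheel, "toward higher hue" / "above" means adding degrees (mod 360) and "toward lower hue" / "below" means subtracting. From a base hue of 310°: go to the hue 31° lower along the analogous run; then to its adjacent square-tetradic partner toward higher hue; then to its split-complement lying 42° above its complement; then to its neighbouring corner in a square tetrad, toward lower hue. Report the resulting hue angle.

analog 31° ↓ −31°: 310 − 31 = 279°
square ↑ +90°: 279 + 90 = 369 → 369 − 360 = 9°
split-comp 42° ↑ +222°: 9 + 222 = 231°
square ↓ −90°: 231 − 90 = 141°

141°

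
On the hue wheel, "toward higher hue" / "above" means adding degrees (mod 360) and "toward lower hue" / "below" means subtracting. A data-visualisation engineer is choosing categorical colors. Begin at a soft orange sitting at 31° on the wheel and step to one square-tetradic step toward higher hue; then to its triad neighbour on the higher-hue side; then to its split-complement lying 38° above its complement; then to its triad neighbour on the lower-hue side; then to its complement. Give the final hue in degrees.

159°

square ↑ +90°: 31 + 90 = 121°
triadic ↑ +120°: 121 + 120 = 241°
split-comp 38° ↑ +218°: 241 + 218 = 459 → 459 − 360 = 99°
triadic ↓ −120°: 99 − 120 = -21 → -21 + 360 = 339°
complement +180°: 339 + 180 = 519 → 519 − 360 = 159°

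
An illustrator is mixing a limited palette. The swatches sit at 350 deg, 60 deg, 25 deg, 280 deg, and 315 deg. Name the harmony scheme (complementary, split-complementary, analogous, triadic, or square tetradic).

Sort the hues: 25°, 60°, 280°, 315°, 350°.
Successive gaps around the wheel: 35°, 220°, 35°, 35°, 35°.
A run of hues at equal small steps (35°) with one large closing gap is an analogous group.

analogous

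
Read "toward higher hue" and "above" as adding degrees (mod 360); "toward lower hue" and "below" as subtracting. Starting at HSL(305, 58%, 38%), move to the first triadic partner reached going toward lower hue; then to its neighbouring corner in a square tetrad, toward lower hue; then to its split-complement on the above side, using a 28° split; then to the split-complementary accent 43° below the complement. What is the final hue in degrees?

305 − 120 = 185°   (triadic ↓)
185 − 90 = 95°   (square ↓)
95 + 208 = 303°   (split-comp 28° ↑)
303 + 137 = 440 → 440 − 360 = 80°   (split-comp 43° ↓)

80°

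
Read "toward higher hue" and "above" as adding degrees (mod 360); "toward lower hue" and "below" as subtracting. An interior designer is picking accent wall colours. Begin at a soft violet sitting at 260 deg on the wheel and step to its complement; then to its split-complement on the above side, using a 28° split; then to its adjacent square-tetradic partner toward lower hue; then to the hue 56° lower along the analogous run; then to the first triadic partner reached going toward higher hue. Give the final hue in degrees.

262°

complement +180°: 260 + 180 = 440 → 440 − 360 = 80°
split-comp 28° ↑ +208°: 80 + 208 = 288°
square ↓ −90°: 288 − 90 = 198°
analog 56° ↓ −56°: 198 − 56 = 142°
triadic ↑ +120°: 142 + 120 = 262°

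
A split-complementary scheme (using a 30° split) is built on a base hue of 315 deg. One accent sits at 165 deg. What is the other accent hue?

105°

Split-complementary hues sit 30° either side of the complement.
Complement of the base 315°: 315 + 180 = 495 → 495 − 360 = 135°
The given accent 165° is 30° one side of 135°; the other accent sits 30° the other side: 135 − 30 = 105°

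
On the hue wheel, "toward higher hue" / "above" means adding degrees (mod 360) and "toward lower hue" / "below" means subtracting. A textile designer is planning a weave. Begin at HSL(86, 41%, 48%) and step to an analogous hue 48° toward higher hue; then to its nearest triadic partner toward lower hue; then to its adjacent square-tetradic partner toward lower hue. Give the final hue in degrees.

analog 48° ↑ +48°: 86 + 48 = 134°
triadic ↓ −120°: 134 − 120 = 14°
square ↓ −90°: 14 − 90 = -76 → -76 + 360 = 284°

284°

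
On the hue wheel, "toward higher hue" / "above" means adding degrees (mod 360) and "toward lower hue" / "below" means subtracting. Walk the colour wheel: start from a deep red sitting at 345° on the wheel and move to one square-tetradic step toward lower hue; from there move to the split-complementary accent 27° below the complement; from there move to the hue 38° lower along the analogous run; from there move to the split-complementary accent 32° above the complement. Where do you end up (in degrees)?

222°

square ↓ −90°: 345 − 90 = 255°
split-comp 27° ↓ +153°: 255 + 153 = 408 → 408 − 360 = 48°
analog 38° ↓ −38°: 48 − 38 = 10°
split-comp 32° ↑ +212°: 10 + 212 = 222°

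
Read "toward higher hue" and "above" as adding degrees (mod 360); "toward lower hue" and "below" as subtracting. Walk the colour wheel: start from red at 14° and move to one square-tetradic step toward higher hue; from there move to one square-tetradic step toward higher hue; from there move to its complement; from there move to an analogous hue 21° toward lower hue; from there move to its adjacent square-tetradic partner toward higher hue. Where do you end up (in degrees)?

83°

14 + 90 = 104°   (square ↑)
104 + 90 = 194°   (square ↑)
194 + 180 = 374 → 374 − 360 = 14°   (complement)
14 − 21 = -7 → -7 + 360 = 353°   (analog 21° ↓)
353 + 90 = 443 → 443 − 360 = 83°   (square ↑)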